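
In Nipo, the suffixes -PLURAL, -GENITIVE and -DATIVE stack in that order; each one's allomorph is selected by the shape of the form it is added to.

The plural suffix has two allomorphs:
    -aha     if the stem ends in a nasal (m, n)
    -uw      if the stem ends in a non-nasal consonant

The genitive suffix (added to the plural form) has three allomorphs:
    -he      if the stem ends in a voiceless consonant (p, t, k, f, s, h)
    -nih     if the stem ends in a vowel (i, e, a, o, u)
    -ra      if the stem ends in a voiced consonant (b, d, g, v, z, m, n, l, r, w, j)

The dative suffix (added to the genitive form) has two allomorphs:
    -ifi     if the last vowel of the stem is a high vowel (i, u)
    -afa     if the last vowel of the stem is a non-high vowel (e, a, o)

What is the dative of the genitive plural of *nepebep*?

nepebepuwraafa

The final consonant of *nepebep* is /p/, which is non-nasal, so the plural suffix is -uw, giving *nepebepuw*.
The final sound of the plural form *nepebepuw* is /w/, which is a voiced consonant, so the genitive suffix is -ra, giving *nepebepuwra*.
The genitive form *nepebepuwra*: last vowel = /a/, a non-high vowel → -afa → *nepebepuwraafa*.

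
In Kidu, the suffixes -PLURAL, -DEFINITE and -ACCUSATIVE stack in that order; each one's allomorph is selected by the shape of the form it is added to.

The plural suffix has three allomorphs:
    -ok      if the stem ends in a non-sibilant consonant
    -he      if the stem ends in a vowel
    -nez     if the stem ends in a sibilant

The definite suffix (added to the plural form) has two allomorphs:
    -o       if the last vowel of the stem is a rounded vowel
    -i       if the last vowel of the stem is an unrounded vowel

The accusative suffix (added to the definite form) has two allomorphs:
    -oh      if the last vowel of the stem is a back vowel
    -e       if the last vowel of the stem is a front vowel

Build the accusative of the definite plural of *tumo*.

*tumo*: final sound = /o/, a vowel → -he → *tumohe*.
The last vowel of the plural form *tumohe* is /e/, which is an unrounded vowel, so the definite suffix is -i, giving *tumohei*.
The definite form *tumohei*: last vowel = /i/, a front vowel → -e → *tumoheie*.

tumoheie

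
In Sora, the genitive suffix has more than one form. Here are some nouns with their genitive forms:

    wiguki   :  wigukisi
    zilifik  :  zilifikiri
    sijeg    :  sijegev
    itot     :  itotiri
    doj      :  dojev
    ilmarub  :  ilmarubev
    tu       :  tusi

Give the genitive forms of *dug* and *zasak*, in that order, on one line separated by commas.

The pattern is voicing of the final sound: -iri when the stem ends in a voiceless consonant (*zilifik*, *itot*); -ev when the stem ends in a voiced consonant (*sijeg*, *doj*, *ilmarub*); -si when the stem ends in a vowel (*wiguki*, *tu*).
The final sound of *dug* is /g/, which is a voiced consonant, so the suffix is -ev, giving *dugev*.
The final sound of *zasak* is /k/, which is a voiceless consonant, so the suffix is -iri, giving *zasakiri*.

dugev, zasakiri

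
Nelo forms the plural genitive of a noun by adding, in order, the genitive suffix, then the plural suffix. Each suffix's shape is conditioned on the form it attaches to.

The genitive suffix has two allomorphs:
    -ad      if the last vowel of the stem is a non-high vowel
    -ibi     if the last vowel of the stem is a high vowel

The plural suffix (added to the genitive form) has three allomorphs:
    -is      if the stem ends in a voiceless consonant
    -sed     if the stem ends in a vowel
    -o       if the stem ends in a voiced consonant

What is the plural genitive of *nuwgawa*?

Since the last vowel of *nuwgawa* is /a/ (a non-high vowel), it takes -ad, giving *nuwgawaad*.
The final sound of the genitive form *nuwgawaad* is /d/, which is a voiced consonant, so the plural suffix is -o, giving *nuwgawaado*.

nuwgawaado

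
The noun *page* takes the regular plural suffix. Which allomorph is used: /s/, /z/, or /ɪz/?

The stem *page* ends in a sibilant (/s, z, ʃ, ʒ, tʃ, dʒ/).
The plural suffix surfaces as /ɪz/ after sibilants, /s/ after other voiceless consonants, and /z/ after other voiced sounds.
So the plural -s on *page* is pronounced /ɪz/.

/ɪz/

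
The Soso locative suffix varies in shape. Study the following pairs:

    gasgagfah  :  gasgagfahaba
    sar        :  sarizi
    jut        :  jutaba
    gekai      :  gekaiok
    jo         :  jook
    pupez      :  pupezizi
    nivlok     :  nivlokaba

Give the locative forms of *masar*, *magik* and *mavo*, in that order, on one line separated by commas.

masarizi, magikaba, mavook

The pattern is voicing of the final sound: -aba when the stem ends in a voiceless consonant (*gasgagfah*, *jut*, *nivlok*); -izi when the stem ends in a voiced consonant (*sar*, *pupez*); -ok when the stem ends in a vowel (*gekai*, *jo*).
*masar*: final sound = /r/, a voiced consonant → -izi → *masarizi*.
Since the final sound of *magik* is /k/ (a voiceless consonant), it takes -aba, giving *magikaba*.
*mavo* — final sound /o/ (a vowel) → -ok → *mavook*.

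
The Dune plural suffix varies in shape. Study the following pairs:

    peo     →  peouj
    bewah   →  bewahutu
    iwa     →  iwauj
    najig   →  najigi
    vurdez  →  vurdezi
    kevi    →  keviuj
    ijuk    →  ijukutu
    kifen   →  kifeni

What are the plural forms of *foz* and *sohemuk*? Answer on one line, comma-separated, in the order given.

fozi, sohemukutu

The suffix is conditioned by the final sound: -utu when the stem ends in a voiceless consonant (*bewah*, *ijuk*); -i when the stem ends in a voiced consonant (*najig*, *vurdez*, *kifen*); -uj when the stem ends in a vowel (*peo*, *iwa*, *kevi*).
*foz* — final sound /z/ (a voiced consonant) → -i → *fozi*.
The final sound of *sohemuk* is /k/, which is a voiceless consonant, so the suffix is -utu, giving *sohemukutu*.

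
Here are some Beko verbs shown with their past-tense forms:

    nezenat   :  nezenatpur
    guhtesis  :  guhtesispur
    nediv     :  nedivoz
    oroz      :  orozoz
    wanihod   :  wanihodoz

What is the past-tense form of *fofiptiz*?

fofiptizoz

The suffix is conditioned by the final consonant: -pur when the stem ends in a voiceless consonant (*nezenat*, *guhtesis*); -oz when the stem ends in a voiced consonant (*nediv*, *oroz*, *wanihod*).
The final consonant of *fofiptiz* is /z/, which is voiced, so the suffix is -oz, giving *fofiptizoz*.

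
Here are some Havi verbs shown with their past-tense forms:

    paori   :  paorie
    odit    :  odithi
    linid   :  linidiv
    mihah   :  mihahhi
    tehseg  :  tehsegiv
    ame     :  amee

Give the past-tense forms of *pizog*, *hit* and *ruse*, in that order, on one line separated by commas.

pizogiv, hithi, rusee

The suffix is conditioned by the final sound: -hi when the stem ends in a voiceless consonant (*odit*, *mihah*); -iv when the stem ends in a voiced consonant (*linid*, *tehseg*); -e when the stem ends in a vowel (*paori*, *ame*).
*pizog*: final sound = /g/, a voiced consonant → -iv → *pizogiv*.
*hit* — final sound /t/ (a voiceless consonant) → -hi → *hithi*.
*ruse* — final sound /e/ (a vowel) → -e → *rusee*.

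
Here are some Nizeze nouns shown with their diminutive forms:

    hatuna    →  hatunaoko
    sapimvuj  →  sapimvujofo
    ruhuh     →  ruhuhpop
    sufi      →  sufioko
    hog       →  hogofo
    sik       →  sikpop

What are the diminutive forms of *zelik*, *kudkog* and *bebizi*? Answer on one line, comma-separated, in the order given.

Looking at the final sound of each stem: -pop when the stem ends in a voiceless consonant (*ruhuh*, *sik*); -ofo when the stem ends in a voiced consonant (*sapimvuj*, *hog*); -oko when the stem ends in a vowel (*hatuna*, *sufi*).
The final sound of *zelik* is /k/, which is a voiceless consonant, so the suffix is -pop, giving *zelikpop*.
Since the final sound of *kudkog* is /g/ (a voiced consonant), it takes -ofo, giving *kudkogofo*.
The final sound of *bebizi* is /i/, which is a vowel, so the suffix is -oko, giving *bebizioko*.

zelikpop, kudkogofo, bebizioko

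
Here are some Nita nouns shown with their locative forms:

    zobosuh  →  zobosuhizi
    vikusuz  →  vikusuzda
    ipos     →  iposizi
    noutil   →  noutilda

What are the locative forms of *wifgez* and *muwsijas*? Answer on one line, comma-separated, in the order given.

wifgezda, muwsijasizi

The pattern is voicing of the final consonant: -izi when the stem ends in a voiceless consonant (*zobosuh*, *ipos*); -da when the stem ends in a voiced consonant (*vikusuz*, *noutil*).
*wifgez* — final consonant /z/ (voiced) → -da → *wifgezda*.
Since the final consonant of *muwsijas* is /s/ (voiceless), it takes -izi, giving *muwsijasizi*.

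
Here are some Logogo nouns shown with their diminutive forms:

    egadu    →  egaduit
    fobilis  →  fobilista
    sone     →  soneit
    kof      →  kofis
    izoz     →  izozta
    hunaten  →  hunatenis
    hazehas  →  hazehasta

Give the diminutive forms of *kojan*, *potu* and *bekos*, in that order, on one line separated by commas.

The suffix is conditioned by the final sound: -ta when the stem ends in a sibilant (*fobilis*, *izoz*, *hazehas*); -is when the stem ends in a non-sibilant consonant (*kof*, *hunaten*); -it when the stem ends in a vowel (*egadu*, *sone*).
*kojan* — final sound /n/ (a non-sibilant consonant) → -is → *kojanis*.
*potu* — final sound /u/ (a vowel) → -it → *potuit*.
The final sound of *bekos* is /s/, which is a sibilant, so the suffix is -ta, giving *bekosta*.

kojanis, potuit, bekosta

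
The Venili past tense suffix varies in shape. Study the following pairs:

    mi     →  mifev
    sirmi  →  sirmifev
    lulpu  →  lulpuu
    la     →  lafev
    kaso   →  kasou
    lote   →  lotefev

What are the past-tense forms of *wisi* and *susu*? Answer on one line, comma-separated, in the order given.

The suffix is conditioned by the last vowel: -u when the last vowel of the stem is a rounded vowel (*lulpu*, *kaso*); -fev when the last vowel of the stem is an unrounded vowel (*mi*, *sirmi*, *la*, *lote*).
*wisi* — last vowel /i/ (an unrounded vowel) → -fev → *wisifev*.
Since the last vowel of *susu* is /u/ (a rounded vowel), it takes -u, giving *susuu*.

wisifev, susuu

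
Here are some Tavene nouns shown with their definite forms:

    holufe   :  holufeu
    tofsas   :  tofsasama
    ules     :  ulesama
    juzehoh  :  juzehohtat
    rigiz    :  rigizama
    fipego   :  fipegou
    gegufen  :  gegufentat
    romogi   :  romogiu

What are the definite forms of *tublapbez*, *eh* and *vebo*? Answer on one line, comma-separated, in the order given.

Looking at the final sound of each stem: -ama when the stem ends in a sibilant (*tofsas*, *ules*, *rigiz*); -tat when the stem ends in a non-sibilant consonant (*juzehoh*, *gegufen*); -u when the stem ends in a vowel (*holufe*, *fipego*, *romogi*).
Since the final sound of *tublapbez* is /z/ (a sibilant), it takes -ama, giving *tublapbezama*.
The final sound of *eh* is /h/, which is a non-sibilant consonant, so the suffix is -tat, giving *ehtat*.
Since the final sound of *vebo* is /o/ (a vowel), it takes -u, giving *vebou*.

tublapbezama, ehtat, vebou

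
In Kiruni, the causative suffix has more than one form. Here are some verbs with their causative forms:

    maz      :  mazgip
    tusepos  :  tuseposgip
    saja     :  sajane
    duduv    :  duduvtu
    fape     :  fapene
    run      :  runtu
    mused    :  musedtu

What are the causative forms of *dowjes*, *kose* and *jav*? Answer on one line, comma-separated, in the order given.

The alternation tracks the final sound of the stem — -gip when the stem ends in a sibilant (*maz*, *tusepos*); -tu when the stem ends in a non-sibilant consonant (*duduv*, *run*, *mused*); -ne when the stem ends in a vowel (*saja*, *fape*).
Since the final sound of *dowjes* is /s/ (a sibilant), it takes -gip, giving *dowjesgip*.
*kose* — final sound /e/ (a vowel) → -ne → *kosene*.
Since the final sound of *jav* is /v/ (a non-sibilant consonant), it takes -tu, giving *javtu*.

dowjesgip, kosene, javtu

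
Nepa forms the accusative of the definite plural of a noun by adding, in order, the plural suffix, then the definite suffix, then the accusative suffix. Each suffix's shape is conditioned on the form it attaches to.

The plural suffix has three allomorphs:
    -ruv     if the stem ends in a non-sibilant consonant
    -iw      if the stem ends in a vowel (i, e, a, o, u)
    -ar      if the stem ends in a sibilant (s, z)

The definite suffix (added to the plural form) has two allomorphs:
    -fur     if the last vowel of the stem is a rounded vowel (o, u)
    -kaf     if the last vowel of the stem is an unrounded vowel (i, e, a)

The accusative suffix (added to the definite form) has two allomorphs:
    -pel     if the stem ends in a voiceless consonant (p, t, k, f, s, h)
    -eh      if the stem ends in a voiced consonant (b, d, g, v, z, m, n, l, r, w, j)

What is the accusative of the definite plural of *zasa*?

zasaiwkafpel

*zasa*: final sound = /a/, a vowel → -iw → *zasaiw*.
The plural form *zasaiw*: last vowel = /i/, an unrounded vowel → -kaf → *zasaiwkaf*.
The definite form *zasaiwkaf*: final consonant = /f/, voiceless → -pel → *zasaiwkafpel*.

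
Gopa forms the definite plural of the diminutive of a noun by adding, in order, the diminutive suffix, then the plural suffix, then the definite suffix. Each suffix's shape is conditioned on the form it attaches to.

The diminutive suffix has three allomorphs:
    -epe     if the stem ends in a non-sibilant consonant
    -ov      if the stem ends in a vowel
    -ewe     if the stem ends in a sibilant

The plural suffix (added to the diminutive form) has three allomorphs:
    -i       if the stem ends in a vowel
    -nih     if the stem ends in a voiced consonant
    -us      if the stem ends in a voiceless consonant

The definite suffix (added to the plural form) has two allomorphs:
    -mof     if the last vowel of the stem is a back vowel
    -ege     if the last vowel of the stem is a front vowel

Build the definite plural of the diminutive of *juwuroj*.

The final sound of *juwuroj* is /j/, which is a non-sibilant consonant, so the diminutive suffix is -epe, giving *juwurojepe*.
The diminutive form *juwurojepe*: final sound = /e/, a vowel → -i → *juwurojepei*.
The plural form *juwurojepei*: last vowel = /i/, a front vowel → -ege → *juwurojepeiege*.

juwurojepeiege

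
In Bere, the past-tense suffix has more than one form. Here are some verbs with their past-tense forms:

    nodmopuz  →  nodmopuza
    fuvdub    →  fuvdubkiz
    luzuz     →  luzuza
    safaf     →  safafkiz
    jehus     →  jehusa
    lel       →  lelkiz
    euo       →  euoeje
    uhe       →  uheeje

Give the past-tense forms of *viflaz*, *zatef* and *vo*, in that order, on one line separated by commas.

viflaza, zatefkiz, voeje

The suffix is conditioned by the final sound: -a when the stem ends in a sibilant (*nodmopuz*, *luzuz*, *jehus*); -kiz when the stem ends in a non-sibilant consonant (*fuvdub*, *safaf*, *lel*); -eje when the stem ends in a vowel (*euo*, *uhe*).
*viflaz* — final sound /z/ (a sibilant) → -a → *viflaza*.
Since the final sound of *zatef* is /f/ (a non-sibilant consonant), it takes -kiz, giving *zatefkiz*.
Since the final sound of *vo* is /o/ (a vowel), it takes -eje, giving *voeje*.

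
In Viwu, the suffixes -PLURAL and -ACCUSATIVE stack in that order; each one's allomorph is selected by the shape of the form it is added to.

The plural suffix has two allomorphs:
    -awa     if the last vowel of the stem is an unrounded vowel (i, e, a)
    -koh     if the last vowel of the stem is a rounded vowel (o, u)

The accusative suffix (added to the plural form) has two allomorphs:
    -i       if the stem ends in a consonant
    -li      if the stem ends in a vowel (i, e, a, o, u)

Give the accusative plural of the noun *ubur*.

*ubur*: last vowel = /u/, a rounded vowel → -koh → *uburkoh*.
The final sound of the plural form *uburkoh* is /h/, which is a consonant, so the accusative suffix is -i, giving *uburkohi*.

uburkohi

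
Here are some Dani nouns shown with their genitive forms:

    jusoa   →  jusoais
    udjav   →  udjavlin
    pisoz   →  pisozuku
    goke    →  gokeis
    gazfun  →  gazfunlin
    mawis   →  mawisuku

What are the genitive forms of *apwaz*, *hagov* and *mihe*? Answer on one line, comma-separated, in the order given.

Looking at the final sound of each stem: -uku when the stem ends in a sibilant (*pisoz*, *mawis*); -lin when the stem ends in a non-sibilant consonant (*udjav*, *gazfun*); -is when the stem ends in a vowel (*jusoa*, *goke*).
*apwaz*: final sound = /z/, a sibilant → -uku → *apwazuku*.
*hagov*: final sound = /v/, a non-sibilant consonant → -lin → *hagovlin*.
*mihe*: final sound = /e/, a vowel → -is → *miheis*.

apwazuku, hagovlin, miheis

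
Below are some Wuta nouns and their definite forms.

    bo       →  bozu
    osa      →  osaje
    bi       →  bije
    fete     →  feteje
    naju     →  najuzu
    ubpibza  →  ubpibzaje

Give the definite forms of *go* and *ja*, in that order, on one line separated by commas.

gozu, jaje

The pattern is rounding harmony: -zu when the last vowel of the stem is a rounded vowel (*bo*, *naju*); -je when the last vowel of the stem is an unrounded vowel (*osa*, *bi*, *fete*, *ubpibza*).
*go* — last vowel /o/ (a rounded vowel) → -zu → *gozu*.
*ja*: last vowel = /a/, an unrounded vowel → -je → *jaje*.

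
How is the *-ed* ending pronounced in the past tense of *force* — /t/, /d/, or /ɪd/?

/t/

The stem *force* ends in a voiceless consonant other than /t/.
The -ed suffix is realized as /ɪd/ after /t, d/; as /t/ after other voiceless consonants; and as /d/ after other voiced sounds.
So -ed on *force* is pronounced /t/.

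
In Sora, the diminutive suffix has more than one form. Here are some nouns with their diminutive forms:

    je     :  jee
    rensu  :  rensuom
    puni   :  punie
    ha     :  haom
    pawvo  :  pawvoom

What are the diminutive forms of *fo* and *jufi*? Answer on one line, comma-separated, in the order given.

The suffix is conditioned by the last vowel: -e when the last vowel of the stem is a front vowel (*je*, *puni*); -om when the last vowel of the stem is a back vowel (*rensu*, *ha*, *pawvo*).
*fo*: last vowel = /o/, a back vowel → -om → *foom*.
Since the last vowel of *jufi* is /i/ (a front vowel), it takes -e, giving *jufie*.

foom, jufie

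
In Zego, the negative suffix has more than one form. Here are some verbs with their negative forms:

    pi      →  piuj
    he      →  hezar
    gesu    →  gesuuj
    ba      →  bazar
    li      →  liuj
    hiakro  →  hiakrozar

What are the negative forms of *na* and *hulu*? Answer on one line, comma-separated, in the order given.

nazar, huluuj

The suffix is conditioned by the last vowel: -uj when the last vowel of the stem is a high vowel (*pi*, *gesu*, *li*); -zar when the last vowel of the stem is a non-high vowel (*he*, *ba*, *hiakro*).
*na* — last vowel /a/ (a non-high vowel) → -zar → *nazar*.
The last vowel of *hulu* is /u/, which is a high vowel, so the suffix is -uj, giving *huluuj*.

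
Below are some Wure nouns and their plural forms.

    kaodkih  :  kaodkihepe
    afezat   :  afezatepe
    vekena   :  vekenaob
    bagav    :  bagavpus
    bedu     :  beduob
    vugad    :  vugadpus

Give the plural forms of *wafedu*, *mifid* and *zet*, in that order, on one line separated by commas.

wafeduob, mifidpus, zetepe

The alternation tracks the final sound of the stem — -epe when the stem ends in a voiceless consonant (*kaodkih*, *afezat*); -pus when the stem ends in a voiced consonant (*bagav*, *vugad*); -ob when the stem ends in a vowel (*vekena*, *bedu*).
*wafedu* — final sound /u/ (a vowel) → -ob → *wafeduob*.
The final sound of *mifid* is /d/, which is a voiced consonant, so the suffix is -pus, giving *mifidpus*.
Since the final sound of *zet* is /t/ (a voiceless consonant), it takes -epe, giving *zetepe*.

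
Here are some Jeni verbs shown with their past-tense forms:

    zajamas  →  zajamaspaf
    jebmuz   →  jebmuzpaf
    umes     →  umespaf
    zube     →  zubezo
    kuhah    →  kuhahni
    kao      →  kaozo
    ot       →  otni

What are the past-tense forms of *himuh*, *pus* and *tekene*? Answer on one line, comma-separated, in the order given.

himuhni, puspaf, tekenezo

The pattern is sibilance of the final sound: -paf when the stem ends in a sibilant (*zajamas*, *jebmuz*, *umes*); -ni when the stem ends in a non-sibilant consonant (*kuhah*, *ot*); -zo when the stem ends in a vowel (*zube*, *kao*).
*himuh* — final sound /h/ (a non-sibilant consonant) → -ni → *himuhni*.
The final sound of *pus* is /s/, which is a sibilant, so the suffix is -paf, giving *puspaf*.
*tekene*: final sound = /e/, a vowel → -zo → *tekenezo*.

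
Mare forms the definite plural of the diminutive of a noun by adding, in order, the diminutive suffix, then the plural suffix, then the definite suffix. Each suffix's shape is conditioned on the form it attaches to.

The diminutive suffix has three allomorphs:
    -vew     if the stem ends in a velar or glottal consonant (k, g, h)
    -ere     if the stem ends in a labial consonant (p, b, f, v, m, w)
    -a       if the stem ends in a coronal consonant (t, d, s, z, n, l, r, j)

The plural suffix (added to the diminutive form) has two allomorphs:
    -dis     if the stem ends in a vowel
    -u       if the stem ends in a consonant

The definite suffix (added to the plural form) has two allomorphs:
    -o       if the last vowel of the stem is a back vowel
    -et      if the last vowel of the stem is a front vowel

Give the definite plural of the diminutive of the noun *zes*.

Since the final consonant of *zes* is /s/ (coronal), it takes -a, giving *zesa*.
The final sound of the diminutive form *zesa* is /a/, which is a vowel, so the plural suffix is -dis, giving *zesadis*.
Since the last vowel of the plural form *zesadis* is /i/ (a front vowel), it takes -et, giving *zesadiset*.

zesadiset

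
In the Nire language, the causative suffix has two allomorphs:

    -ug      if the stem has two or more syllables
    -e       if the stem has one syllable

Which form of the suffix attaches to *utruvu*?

*utruvu* has 3 syllables, so the suffix is -ug.

-ug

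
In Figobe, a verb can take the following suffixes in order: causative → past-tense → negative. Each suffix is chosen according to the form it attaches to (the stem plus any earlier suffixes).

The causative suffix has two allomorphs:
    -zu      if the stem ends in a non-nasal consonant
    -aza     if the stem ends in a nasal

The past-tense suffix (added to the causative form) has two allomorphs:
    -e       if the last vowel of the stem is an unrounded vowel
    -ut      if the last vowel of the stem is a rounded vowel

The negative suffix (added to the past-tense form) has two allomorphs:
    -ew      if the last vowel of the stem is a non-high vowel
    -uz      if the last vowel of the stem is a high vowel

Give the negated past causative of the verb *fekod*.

*fekod*: final consonant = /d/, non-nasal → -zu → *fekodzu*.
The causative form *fekodzu* — last vowel /u/ (a rounded vowel) → -ut → *fekodzuut*.
The past-tense form *fekodzuut* — last vowel /u/ (a high vowel) → -uz → *fekodzuutuz*.

fekodzuutuz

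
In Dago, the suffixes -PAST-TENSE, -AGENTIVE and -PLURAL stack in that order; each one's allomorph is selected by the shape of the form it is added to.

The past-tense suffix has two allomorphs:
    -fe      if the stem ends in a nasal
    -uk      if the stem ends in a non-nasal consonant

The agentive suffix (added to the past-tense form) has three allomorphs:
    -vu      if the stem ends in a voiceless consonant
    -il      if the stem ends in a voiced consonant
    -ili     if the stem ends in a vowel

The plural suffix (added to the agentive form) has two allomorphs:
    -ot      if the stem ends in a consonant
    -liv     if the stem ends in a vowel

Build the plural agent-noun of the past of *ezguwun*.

ezguwunfeililiv

The final consonant of *ezguwun* is /n/, which is a nasal, so the past-tense suffix is -fe, giving *ezguwunfe*.
The past-tense form *ezguwunfe*: final sound = /e/, a vowel → -ili → *ezguwunfeili*.
The agentive form *ezguwunfeili*: final sound = /i/, a vowel → -liv → *ezguwunfeililiv*.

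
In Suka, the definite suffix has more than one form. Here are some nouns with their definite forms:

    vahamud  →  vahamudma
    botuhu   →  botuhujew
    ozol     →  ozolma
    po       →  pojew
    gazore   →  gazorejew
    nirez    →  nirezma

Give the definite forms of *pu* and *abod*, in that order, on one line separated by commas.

The pattern is consonant vs. vowel: -ma when the stem ends in a consonant (*vahamud*, *ozol*, *nirez*); -jew when the stem ends in a vowel (*botuhu*, *po*, *gazore*).
*pu* — final sound /u/ (a vowel) → -jew → *pujew*.
*abod* — final sound /d/ (a consonant) → -ma → *abodma*.

pujew, abodma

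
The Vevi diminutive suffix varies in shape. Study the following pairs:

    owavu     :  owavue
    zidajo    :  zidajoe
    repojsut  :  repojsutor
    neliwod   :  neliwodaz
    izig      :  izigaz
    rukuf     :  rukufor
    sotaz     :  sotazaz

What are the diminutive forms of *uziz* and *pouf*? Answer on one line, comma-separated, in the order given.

uzizaz, poufor

The suffix is conditioned by the final sound: -or when the stem ends in a voiceless consonant (*repojsut*, *rukuf*); -az when the stem ends in a voiced consonant (*neliwod*, *izig*, *sotaz*); -e when the stem ends in a vowel (*owavu*, *zidajo*).
*uziz* — final sound /z/ (a voiced consonant) → -az → *uzizaz*.
*pouf* — final sound /f/ (a voiceless consonant) → -or → *poufor*.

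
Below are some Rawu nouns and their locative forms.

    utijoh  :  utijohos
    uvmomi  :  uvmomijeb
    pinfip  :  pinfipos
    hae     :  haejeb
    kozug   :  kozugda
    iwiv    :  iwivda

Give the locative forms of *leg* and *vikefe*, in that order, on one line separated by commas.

The suffix is conditioned by the final sound: -os when the stem ends in a voiceless consonant (*utijoh*, *pinfip*); -da when the stem ends in a voiced consonant (*kozug*, *iwiv*); -jeb when the stem ends in a vowel (*uvmomi*, *hae*).
*leg* — final sound /g/ (a voiced consonant) → -da → *legda*.
Since the final sound of *vikefe* is /e/ (a vowel), it takes -jeb, giving *vikefejeb*.

legda, vikefejeb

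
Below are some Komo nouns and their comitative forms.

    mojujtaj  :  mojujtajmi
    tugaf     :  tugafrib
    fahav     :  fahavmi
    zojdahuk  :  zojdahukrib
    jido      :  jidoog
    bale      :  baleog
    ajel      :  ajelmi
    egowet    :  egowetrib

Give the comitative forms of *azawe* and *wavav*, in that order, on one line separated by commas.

azaweog, wavavmi

The pattern is voicing of the final sound: -rib when the stem ends in a voiceless consonant (*tugaf*, *zojdahuk*, *egowet*); -mi when the stem ends in a voiced consonant (*mojujtaj*, *fahav*, *ajel*); -og when the stem ends in a vowel (*jido*, *bale*).
*azawe*: final sound = /e/, a vowel → -og → *azaweog*.
The final sound of *wavav* is /v/, which is a voiced consonant, so the suffix is -mi, giving *wavavmi*.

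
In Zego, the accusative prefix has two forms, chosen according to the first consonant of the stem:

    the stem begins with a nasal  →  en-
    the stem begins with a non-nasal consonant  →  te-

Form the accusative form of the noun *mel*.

*mel* — first consonant /m/ (a nasal) → en- → *enmel*.

enmel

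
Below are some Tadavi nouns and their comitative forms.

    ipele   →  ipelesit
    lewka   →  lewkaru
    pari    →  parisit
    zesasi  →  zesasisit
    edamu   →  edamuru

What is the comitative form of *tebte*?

tebtesit

The suffix is conditioned by the last vowel: -sit when the last vowel of the stem is a front vowel (*ipele*, *pari*, *zesasi*); -ru when the last vowel of the stem is a back vowel (*lewka*, *edamu*).
*tebte* — last vowel /e/ (a front vowel) → -sit → *tebtesit*.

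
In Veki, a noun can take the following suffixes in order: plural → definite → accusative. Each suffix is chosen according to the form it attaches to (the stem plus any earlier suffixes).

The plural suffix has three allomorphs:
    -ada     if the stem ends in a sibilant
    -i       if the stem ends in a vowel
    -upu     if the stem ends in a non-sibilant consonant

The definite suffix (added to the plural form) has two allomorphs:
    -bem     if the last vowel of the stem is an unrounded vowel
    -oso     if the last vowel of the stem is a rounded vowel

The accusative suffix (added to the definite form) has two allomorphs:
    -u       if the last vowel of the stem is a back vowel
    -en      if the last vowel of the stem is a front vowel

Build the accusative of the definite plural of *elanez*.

*elanez* — final sound /z/ (a sibilant) → -ada → *elanezada*.
The last vowel of the plural form *elanezada* is /a/, which is an unrounded vowel, so the definite suffix is -bem, giving *elanezadabem*.
The definite form *elanezadabem*: last vowel = /e/, a front vowel → -en → *elanezadabemen*.

elanezadabemen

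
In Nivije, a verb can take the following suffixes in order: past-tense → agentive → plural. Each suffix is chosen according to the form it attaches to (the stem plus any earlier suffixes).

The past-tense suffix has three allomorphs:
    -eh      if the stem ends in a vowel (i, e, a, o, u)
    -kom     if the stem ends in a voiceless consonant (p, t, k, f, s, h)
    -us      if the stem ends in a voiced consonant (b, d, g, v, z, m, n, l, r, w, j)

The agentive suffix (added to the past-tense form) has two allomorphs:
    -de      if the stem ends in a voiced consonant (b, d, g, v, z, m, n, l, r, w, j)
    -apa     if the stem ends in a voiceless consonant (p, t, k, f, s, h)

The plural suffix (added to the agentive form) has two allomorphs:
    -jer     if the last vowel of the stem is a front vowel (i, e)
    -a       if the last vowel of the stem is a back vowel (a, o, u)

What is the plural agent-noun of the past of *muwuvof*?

The final sound of *muwuvof* is /f/, which is a voiceless consonant, so the past-tense suffix is -kom, giving *muwuvofkom*.
Since the final consonant of the past-tense form *muwuvofkom* is /m/ (voiced), it takes -de, giving *muwuvofkomde*.
The last vowel of the agentive form *muwuvofkomde* is /e/, which is a front vowel, so the plural suffix is -jer, giving *muwuvofkomdejer*.

muwuvofkomdejer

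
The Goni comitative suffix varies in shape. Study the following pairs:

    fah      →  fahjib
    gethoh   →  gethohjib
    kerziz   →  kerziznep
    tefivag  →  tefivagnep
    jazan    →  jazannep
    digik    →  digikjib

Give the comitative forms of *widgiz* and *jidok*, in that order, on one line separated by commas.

widgiznep, jidokjib

The alternation tracks the final consonant of the stem — -jib when the stem ends in a voiceless consonant (*fah*, *gethoh*, *digik*); -nep when the stem ends in a voiced consonant (*kerziz*, *tefivag*, *jazan*).
*widgiz*: final consonant = /z/, voiced → -nep → *widgiznep*.
The final consonant of *jidok* is /k/, which is voiceless, so the suffix is -jib, giving *jidokjib*.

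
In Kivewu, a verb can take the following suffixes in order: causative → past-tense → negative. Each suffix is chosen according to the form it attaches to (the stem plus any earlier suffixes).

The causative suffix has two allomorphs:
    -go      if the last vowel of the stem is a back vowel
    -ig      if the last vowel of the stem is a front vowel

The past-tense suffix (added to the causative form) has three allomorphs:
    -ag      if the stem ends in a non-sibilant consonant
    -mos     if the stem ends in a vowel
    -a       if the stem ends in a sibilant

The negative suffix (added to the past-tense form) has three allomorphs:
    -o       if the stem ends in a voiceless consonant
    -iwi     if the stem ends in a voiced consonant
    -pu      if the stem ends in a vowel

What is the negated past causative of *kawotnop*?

kawotnopgomoso

The last vowel of *kawotnop* is /o/, which is a back vowel, so the causative suffix is -go, giving *kawotnopgo*.
The causative form *kawotnopgo*: final sound = /o/, a vowel → -mos → *kawotnopgomos*.
The past-tense form *kawotnopgomos* — final sound /s/ (a voiceless consonant) → -o → *kawotnopgomoso*.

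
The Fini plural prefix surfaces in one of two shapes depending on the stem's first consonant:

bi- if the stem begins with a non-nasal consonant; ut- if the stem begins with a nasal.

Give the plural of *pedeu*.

bipedeu

*pedeu* — first consonant /p/ (non-nasal) → bi- → *bipedeu*.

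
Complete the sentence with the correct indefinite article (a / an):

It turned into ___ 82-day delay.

an

The indefinite article is chosen by the initial *sound* of the following word, not its spelling.
The number *82* is spoken "eighty-…", beginning with /ˈeɪti/ — a vowel sound.
So the article is *an*: It turned into an 82-day delay.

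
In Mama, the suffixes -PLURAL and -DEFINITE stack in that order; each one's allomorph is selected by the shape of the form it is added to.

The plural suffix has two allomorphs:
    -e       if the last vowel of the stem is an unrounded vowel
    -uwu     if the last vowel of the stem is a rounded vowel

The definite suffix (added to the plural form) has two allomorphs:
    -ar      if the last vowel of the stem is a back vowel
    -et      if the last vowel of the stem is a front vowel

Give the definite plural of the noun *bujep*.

Since the last vowel of *bujep* is /e/ (an unrounded vowel), it takes -e, giving *bujepe*.
The plural form *bujepe* — last vowel /e/ (a front vowel) → -et → *bujepeet*.

bujepeet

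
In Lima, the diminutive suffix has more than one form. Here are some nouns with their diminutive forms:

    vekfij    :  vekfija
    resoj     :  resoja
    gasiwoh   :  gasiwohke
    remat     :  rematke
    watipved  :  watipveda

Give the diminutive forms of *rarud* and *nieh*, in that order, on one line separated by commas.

raruda, niehke

The suffix is conditioned by the final consonant: -ke when the stem ends in a voiceless consonant (*gasiwoh*, *remat*); -a when the stem ends in a voiced consonant (*vekfij*, *resoj*, *watipved*).
Since the final consonant of *rarud* is /d/ (voiced), it takes -a, giving *raruda*.
*nieh*: final consonant = /h/, voiceless → -ke → *niehke*.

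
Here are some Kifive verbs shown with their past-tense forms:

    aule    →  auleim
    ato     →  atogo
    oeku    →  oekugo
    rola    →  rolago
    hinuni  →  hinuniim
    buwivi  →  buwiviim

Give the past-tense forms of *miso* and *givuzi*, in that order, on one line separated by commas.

misogo, givuziim

Looking at the last vowel of each stem: -im when the last vowel of the stem is a front vowel (*aule*, *hinuni*, *buwivi*); -go when the last vowel of the stem is a back vowel (*ato*, *oeku*, *rola*).
Since the last vowel of *miso* is /o/ (a back vowel), it takes -go, giving *misogo*.
*givuzi*: last vowel = /i/, a front vowel → -im → *givuziim*.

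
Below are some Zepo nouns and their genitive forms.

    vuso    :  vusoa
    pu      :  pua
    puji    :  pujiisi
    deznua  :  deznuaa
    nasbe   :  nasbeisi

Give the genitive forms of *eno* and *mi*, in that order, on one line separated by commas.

Looking at the last vowel of each stem: -isi when the last vowel of the stem is a front vowel (*puji*, *nasbe*); -a when the last vowel of the stem is a back vowel (*vuso*, *pu*, *deznua*).
*eno*: last vowel = /o/, a back vowel → -a → *enoa*.
Since the last vowel of *mi* is /i/ (a front vowel), it takes -isi, giving *miisi*.

enoa, miisi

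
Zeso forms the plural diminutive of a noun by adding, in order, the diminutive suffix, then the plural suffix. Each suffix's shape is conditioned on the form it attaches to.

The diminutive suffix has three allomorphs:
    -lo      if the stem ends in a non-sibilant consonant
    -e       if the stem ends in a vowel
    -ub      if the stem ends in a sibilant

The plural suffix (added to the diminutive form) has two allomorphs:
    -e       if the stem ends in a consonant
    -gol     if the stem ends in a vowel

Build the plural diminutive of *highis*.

highisube

*highis*: final sound = /s/, a sibilant → -ub → *highisub*.
The final sound of the diminutive form *highisub* is /b/, which is a consonant, so the plural suffix is -e, giving *highisube*.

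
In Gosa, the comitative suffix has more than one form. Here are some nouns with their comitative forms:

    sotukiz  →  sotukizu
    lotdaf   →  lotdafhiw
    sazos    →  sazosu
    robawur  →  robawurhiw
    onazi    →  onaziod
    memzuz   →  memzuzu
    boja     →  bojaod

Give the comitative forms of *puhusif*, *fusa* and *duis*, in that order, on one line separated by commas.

The alternation tracks the final sound of the stem — -u when the stem ends in a sibilant (*sotukiz*, *sazos*, *memzuz*); -hiw when the stem ends in a non-sibilant consonant (*lotdaf*, *robawur*); -od when the stem ends in a vowel (*onazi*, *boja*).
*puhusif* — final sound /f/ (a non-sibilant consonant) → -hiw → *puhusifhiw*.
*fusa* — final sound /a/ (a vowel) → -od → *fusaod*.
The final sound of *duis* is /s/, which is a sibilant, so the suffix is -u, giving *duisu*.

puhusifhiw, fusaod, duisu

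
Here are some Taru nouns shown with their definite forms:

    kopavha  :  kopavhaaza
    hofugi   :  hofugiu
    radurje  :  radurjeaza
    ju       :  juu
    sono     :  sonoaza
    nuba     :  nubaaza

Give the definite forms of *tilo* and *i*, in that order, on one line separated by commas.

tiloaza, iu

The pattern is height harmony: -u when the last vowel of the stem is a high vowel (*hofugi*, *ju*); -aza when the last vowel of the stem is a non-high vowel (*kopavha*, *radurje*, *sono*, *nuba*).
Since the last vowel of *tilo* is /o/ (a non-high vowel), it takes -aza, giving *tiloaza*.
The last vowel of *i* is /i/, which is a high vowel, so the suffix is -u, giving *iu*.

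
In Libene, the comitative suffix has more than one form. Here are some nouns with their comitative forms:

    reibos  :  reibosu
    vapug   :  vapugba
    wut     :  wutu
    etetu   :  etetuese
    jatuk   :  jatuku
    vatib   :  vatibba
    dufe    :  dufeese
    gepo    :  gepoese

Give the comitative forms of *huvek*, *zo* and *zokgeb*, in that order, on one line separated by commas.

The alternation tracks the final sound of the stem — -u when the stem ends in a voiceless consonant (*reibos*, *wut*, *jatuk*); -ba when the stem ends in a voiced consonant (*vapug*, *vatib*); -ese when the stem ends in a vowel (*etetu*, *dufe*, *gepo*).
Since the final sound of *huvek* is /k/ (a voiceless consonant), it takes -u, giving *huveku*.
Since the final sound of *zo* is /o/ (a vowel), it takes -ese, giving *zoese*.
*zokgeb*: final sound = /b/, a voiced consonant → -ba → *zokgebba*.

huveku, zoese, zokgebba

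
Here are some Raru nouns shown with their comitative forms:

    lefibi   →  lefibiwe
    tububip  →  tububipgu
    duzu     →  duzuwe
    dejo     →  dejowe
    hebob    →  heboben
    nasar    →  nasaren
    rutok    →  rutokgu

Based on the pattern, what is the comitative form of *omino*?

ominowe

Looking at the final sound of each stem: -gu when the stem ends in a voiceless consonant (*tububip*, *rutok*); -en when the stem ends in a voiced consonant (*hebob*, *nasar*); -we when the stem ends in a vowel (*lefibi*, *duzu*, *dejo*).
Since the final sound of *omino* is /o/ (a vowel), it takes -we, giving *ominowe*.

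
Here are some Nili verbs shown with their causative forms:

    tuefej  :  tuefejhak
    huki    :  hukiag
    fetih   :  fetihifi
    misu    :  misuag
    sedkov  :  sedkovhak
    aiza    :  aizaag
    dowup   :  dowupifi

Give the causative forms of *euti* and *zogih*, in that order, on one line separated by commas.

eutiag, zogihifi

The suffix is conditioned by the final sound: -ifi when the stem ends in a voiceless consonant (*fetih*, *dowup*); -hak when the stem ends in a voiced consonant (*tuefej*, *sedkov*); -ag when the stem ends in a vowel (*huki*, *misu*, *aiza*).
*euti*: final sound = /i/, a vowel → -ag → *eutiag*.
*zogih*: final sound = /h/, a voiceless consonant → -ifi → *zogihifi*.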